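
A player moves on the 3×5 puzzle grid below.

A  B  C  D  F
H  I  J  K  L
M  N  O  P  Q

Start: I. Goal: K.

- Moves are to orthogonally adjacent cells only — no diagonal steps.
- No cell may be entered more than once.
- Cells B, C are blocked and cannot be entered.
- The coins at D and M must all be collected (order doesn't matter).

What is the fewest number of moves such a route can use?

Any route passes through D and M in some order between I and K. Summing Manhattan distances along each leg and taking the cheapest ordering (I → M → D → K) gives a lower bound of 2 + 5 + 1 = 8 moves.
The shortest route satisfying every rule uses 10 moves: I → H → M → N → O → P → Q → L → F → D → K.
The no-revisit rule (legs can't share cells) pushes the minimum above the 8-move bound; an exhaustive check rules out every length from 8 to 9, leaving 10 as the minimum.

10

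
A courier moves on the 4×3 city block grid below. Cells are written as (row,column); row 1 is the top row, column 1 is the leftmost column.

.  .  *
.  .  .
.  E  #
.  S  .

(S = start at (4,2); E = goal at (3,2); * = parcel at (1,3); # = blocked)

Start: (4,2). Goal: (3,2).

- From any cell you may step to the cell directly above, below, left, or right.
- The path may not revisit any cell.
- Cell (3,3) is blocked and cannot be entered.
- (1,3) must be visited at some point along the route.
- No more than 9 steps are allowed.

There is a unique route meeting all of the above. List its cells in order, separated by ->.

The budget equals the shortest possible length, so every move has to be on a shortest route through the required cells.
Route from (4,2): left to (4,1), 3× up (reaching (1,1)), 2× right (reaching (1,3)), down to (2,3), left to (2,2), down to (3,2) — 9 moves in all.
Check: all required cells visited; 9 ≤ 9 moves.

(4,2) -> (4,1) -> (3,1) -> (2,1) -> (1,1) -> (1,2) -> (1,3) -> (2,3) -> (2,2) -> (3,2)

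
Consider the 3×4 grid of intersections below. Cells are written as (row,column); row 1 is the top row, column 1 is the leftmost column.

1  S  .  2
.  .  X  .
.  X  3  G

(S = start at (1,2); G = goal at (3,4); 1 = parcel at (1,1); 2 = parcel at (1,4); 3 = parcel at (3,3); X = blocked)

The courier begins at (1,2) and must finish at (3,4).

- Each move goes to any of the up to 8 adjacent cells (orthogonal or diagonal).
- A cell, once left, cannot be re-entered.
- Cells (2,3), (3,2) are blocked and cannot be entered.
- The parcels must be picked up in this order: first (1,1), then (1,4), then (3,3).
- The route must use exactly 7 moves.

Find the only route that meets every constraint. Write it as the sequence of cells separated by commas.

The waypoints must appear in the order (1,1), (1,4), (3,3), with no cell reused.
Route from (1,2): left to (1,1), down-right to (2,2), up-right to (1,3), right to (1,4), down to (2,4), down-left to (3,3), right to (3,4) — 7 moves in all.
Check: order respected (1 at step 1, 2 at step 4, 3 at step 6); 7 moves as required.

(1,2), (1,1), (2,2), (1,3), (1,4), (2,4), (3,3), (3,4)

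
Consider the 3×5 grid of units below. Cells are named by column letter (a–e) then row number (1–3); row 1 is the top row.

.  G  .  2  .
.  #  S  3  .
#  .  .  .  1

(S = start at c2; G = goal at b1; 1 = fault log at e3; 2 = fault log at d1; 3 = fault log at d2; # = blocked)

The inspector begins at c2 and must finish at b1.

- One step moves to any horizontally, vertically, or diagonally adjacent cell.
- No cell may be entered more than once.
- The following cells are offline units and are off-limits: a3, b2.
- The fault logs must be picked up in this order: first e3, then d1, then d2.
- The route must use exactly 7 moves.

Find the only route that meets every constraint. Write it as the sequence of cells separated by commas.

c2, d3, e3, e2, d1, d2, c1, b1

The waypoints must appear in the order e3, d1, d2, with no cell reused.
Route from c2: down-right 1 to d3, right 1 to e3, up 1 to e2, up-left 1 to d1, down 1 to d2, up-left 1 to c1, left 1 to b1 — 7 moves in all.
Check: order respected (1 at step 2, 2 at step 4, 3 at step 5); 7 moves as required.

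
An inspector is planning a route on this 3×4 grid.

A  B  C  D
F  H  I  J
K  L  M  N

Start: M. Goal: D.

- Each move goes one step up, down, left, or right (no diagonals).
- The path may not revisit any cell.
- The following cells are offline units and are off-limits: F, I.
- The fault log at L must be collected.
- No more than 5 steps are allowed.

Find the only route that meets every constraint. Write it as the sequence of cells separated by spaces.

The budget equals the shortest possible length, so every move has to be on a shortest route through the required cells.
Route from M: left to L, 2× up (reaching B), 2× right (reaching D) — 5 moves in all.
Check: all required cells visited; 5 ≤ 5 moves.

M L H B C D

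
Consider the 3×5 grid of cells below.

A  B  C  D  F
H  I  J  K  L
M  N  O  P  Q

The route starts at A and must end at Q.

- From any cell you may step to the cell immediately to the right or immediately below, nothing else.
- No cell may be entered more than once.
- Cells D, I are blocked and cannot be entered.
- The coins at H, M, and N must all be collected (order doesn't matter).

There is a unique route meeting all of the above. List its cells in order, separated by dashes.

A - H - M - N - O - P - Q

Moves only go right or down, so the column and row indices never decrease.
Route from A: down 2 to M, right 4 to Q — 6 moves in all.
Check: all required cells visited.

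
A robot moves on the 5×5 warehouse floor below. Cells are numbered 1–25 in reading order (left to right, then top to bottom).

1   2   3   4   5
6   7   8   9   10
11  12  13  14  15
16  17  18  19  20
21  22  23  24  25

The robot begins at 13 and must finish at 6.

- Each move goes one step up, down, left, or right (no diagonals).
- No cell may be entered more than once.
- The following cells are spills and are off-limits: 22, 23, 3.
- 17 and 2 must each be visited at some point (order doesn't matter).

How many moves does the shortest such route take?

Any route passes through 17 and 2 in some order between 13 and 6. Summing Manhattan distances along each leg and taking the cheapest ordering (13 → 17 → 2 → 6) gives a lower bound of 2 + 3 + 2 = 7 moves.
A route of 7 moves achieves this: 13 → 18 → 17 → 12 → 7 → 2 → 1 → 6.
Since 7 matches the lower bound, it is optimal.

7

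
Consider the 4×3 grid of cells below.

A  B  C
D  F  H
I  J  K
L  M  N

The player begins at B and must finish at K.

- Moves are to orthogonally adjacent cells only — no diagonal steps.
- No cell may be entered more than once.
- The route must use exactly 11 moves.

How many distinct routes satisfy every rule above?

Need simple routes of exactly 11 moves from B to K (Manhattan distance 3, so 4 moves are spent on a detour and 4 undoing it).
No route satisfies every constraint, so the count is 0.

0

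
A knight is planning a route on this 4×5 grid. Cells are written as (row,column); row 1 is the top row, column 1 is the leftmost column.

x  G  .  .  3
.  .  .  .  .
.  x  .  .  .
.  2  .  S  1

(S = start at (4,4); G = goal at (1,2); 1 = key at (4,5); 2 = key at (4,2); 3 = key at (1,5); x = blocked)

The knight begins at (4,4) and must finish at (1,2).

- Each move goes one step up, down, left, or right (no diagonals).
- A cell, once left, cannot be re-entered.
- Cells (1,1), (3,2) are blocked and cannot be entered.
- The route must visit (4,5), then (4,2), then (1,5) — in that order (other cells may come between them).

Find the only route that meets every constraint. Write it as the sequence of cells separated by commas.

The waypoints must appear in the order (4,5), (4,2), (1,5), with no cell reused.
Route from (4,4): right to (4,5), up to (3,5), 2× left (reaching (3,3)), down to (4,3), 2× left (reaching (4,1)), 2× up (reaching (2,1)), 4× right (reaching (2,5)), up to (1,5), 3× left (reaching (1,2)) — 17 moves in all.
Check: order respected (1 at step 1, 2 at step 6, 3 at step 14).

(4,4), (4,5), (3,5), (3,4), (3,3), (4,3), (4,2), (4,1), (3,1), (2,1), (2,2), (2,3), (2,4), (2,5), (1,5), (1,4), (1,3), (1,2)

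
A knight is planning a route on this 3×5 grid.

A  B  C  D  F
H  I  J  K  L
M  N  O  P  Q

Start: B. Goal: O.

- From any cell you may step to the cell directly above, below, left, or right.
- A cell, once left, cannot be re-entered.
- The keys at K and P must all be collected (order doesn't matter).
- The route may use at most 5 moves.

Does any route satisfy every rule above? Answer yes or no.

One route that works: B → I → J → K → P → O.

yes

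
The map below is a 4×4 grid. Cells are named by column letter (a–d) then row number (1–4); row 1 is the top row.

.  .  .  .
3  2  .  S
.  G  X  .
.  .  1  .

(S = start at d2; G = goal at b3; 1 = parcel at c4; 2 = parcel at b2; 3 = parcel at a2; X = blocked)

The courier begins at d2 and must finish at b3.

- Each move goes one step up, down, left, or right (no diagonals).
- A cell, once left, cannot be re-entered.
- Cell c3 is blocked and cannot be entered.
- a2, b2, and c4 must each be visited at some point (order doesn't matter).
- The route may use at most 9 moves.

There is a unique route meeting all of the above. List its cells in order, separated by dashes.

d2 - d3 - d4 - c4 - b4 - a4 - a3 - a2 - b2 - b3

The 9-move cap with required stops at a2, b2, c4 leaves no slack for detours.
Route from d2: down 2 to d4, left 3 to a4, up 2 to a2, right 1 to b2, down 1 to b3 — 9 moves in all.
Check: all required cells visited; 9 ≤ 9 moves.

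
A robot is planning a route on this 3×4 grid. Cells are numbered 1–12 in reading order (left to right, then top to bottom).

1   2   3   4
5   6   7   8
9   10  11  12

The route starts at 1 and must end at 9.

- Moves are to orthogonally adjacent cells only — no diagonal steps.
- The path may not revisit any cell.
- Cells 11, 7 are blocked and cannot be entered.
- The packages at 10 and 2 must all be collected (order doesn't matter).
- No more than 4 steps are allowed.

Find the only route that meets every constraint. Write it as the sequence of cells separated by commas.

Any route must reach 10 and 2 and still end at 9 within 4 moves, so the order of the required stops is forced.
Route from 1: right 1 to 2, down 2 to 10, left 1 to 9 — 4 moves in all.
Check: all required cells visited; 4 ≤ 4 moves.

1, 2, 6, 10, 9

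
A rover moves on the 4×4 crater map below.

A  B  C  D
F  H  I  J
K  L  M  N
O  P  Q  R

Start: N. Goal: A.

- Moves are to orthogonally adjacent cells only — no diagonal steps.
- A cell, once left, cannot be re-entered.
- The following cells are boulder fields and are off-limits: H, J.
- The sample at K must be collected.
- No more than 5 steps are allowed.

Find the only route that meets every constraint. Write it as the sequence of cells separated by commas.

Any route must reach K and still end at A within 5 moves, so the order of the required stops is forced.
Route from N: 3× left (reaching K), 2× up (reaching A) — 5 moves in all.
Check: all required cells visited; 5 ≤ 5 moves.

N, M, L, K, F, A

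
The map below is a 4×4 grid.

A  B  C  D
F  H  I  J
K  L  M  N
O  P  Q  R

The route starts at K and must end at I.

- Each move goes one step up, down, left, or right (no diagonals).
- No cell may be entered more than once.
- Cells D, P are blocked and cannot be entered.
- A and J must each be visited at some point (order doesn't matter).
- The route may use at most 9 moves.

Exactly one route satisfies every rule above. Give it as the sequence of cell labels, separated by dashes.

K - F - A - B - H - L - M - N - J - I

Any route must reach A and J and still end at I within 9 moves, so the order of the required stops is forced.
Route from K: 2× up (reaching A), right to B, 2× down (reaching L), 2× right (reaching N), up to J, left to I — 9 moves in all.
Check: all required cells visited; 9 ≤ 9 moves.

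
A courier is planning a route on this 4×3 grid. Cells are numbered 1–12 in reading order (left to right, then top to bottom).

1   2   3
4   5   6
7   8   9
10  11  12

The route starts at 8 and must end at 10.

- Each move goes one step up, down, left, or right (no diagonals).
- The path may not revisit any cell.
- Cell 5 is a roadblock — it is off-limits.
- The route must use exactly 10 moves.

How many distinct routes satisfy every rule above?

2

Need simple routes of exactly 10 moves from 8 to 10 (Manhattan distance 2, so 4 moves are spent on a detour and 4 undoing it).
Enumerating: 8 11 12 9 6 3 2 1 4 7 10 | 8 7 4 1 2 3 6 9 12 11 10.
That gives 2 routes.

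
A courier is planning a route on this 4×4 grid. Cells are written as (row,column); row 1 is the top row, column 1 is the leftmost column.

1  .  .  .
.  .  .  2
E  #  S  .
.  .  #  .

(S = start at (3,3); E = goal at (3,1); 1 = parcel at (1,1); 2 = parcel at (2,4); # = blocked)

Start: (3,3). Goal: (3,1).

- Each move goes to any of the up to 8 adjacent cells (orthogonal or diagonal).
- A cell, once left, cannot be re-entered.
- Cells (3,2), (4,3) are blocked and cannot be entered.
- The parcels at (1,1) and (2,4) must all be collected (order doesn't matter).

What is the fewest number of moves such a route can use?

Any route passes through (1,1) and (2,4) in some order between (3,3) and (3,1). Summing Chebyshev distances along each leg and taking the cheapest ordering ((3,3) → (2,4) → (1,1) → (3,1)) gives a lower bound of 1 + 3 + 2 = 6 moves.
A route of 6 moves achieves this: (3,3) → (2,4) → (1,3) → (1,2) → (1,1) → (2,1) → (3,1).
Since 6 matches the lower bound, it is optimal.

6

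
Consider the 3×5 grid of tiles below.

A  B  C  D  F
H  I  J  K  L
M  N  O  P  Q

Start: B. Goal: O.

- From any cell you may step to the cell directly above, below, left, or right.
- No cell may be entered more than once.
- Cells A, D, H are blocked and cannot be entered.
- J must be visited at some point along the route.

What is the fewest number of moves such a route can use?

3

Any route passes through J somewhere between B and O. Summing Manhattan distances along the two legs (B → J → O) gives a lower bound of 2 + 1 = 3 moves.
A route of 3 moves achieves this: B → I → J → O.
Since 3 matches the lower bound, it is optimal.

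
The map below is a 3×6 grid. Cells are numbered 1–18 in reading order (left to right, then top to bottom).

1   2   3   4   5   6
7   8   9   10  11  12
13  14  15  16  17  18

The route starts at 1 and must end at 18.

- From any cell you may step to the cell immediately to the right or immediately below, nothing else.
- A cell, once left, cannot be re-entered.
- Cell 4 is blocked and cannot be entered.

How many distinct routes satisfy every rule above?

15

A right/down-only route from 1 to 18 makes exactly 2 down-moves and 5 right-moves in some order.
With no other constraints that would be C(7,2) = 21 routes.
Subtract routes through each blocked cell (inclusion–exclusion for overlaps): − through 4: 6 → 15.
That gives 15 routes.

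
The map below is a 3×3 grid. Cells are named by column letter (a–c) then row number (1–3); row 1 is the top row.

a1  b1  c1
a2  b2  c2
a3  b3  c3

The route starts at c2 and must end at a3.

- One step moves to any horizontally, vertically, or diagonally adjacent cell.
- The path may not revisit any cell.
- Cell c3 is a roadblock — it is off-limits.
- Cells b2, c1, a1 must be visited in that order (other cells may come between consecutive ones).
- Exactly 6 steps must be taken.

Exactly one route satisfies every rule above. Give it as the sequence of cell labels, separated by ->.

The waypoints must appear in the order b2, c1, a1, with no cell reused.
Route from c2: left to b2, up-right to c1, 2× left (reaching a1), 2× down (reaching a3) — 6 moves in all.
Check: order respected (b2 at step 1, c1 at step 2, a1 at step 4); 6 moves as required.

c2 -> b2 -> c1 -> b1 -> a1 -> a2 -> a3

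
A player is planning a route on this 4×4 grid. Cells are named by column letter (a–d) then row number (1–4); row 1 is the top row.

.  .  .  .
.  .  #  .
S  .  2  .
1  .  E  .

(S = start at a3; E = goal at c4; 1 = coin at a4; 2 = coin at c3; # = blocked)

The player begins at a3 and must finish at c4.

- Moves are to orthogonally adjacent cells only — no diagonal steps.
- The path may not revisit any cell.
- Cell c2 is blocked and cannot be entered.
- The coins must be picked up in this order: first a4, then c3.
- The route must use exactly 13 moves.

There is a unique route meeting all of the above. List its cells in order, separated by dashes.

a3 - a4 - b4 - b3 - b2 - a2 - a1 - b1 - c1 - d1 - d2 - d3 - c3 - c4

The waypoints must appear in the order a4, c3, with no cell reused.
Route from a3: down 1 to a4, right 1 to b4, up 2 to b2, left 1 to a2, up 1 to a1, right 3 to d1, down 2 to d3, left 1 to c3, down 1 to c4 — 13 moves in all.
Check: order respected (1 at step 1, 2 at step 12); 13 moves as required.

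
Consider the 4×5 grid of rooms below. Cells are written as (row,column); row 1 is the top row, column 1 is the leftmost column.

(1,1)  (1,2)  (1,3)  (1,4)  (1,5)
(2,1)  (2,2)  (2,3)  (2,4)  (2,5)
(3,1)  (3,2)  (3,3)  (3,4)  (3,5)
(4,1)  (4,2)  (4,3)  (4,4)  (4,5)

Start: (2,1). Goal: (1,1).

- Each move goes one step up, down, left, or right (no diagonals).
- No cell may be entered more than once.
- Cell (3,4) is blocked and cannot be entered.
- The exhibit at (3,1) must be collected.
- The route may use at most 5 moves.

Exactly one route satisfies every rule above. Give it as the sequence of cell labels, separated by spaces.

(2,1) (3,1) (3,2) (2,2) (1,2) (1,1)

The 5-move cap with required stops at (3,1) leaves no slack for detours.
Route from (2,1): down to (3,1), right to (3,2), 2× up (reaching (1,2)), left to (1,1) — 5 moves in all.
Check: all required cells visited; 5 ≤ 5 moves.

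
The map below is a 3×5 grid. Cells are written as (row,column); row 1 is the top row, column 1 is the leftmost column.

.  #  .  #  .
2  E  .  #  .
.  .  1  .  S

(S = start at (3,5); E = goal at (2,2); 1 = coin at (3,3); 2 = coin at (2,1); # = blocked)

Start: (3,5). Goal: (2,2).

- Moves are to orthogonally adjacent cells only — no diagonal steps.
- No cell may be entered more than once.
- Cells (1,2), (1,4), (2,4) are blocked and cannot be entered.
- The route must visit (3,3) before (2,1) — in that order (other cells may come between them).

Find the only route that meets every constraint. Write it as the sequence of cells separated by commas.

The waypoints must appear in the order (3,3), (2,1), with no cell reused.
Route from (3,5): 4× left (reaching (3,1)), up to (2,1), right to (2,2) — 6 moves in all.
Check: order respected (1 at step 2, 2 at step 5).

(3,5), (3,4), (3,3), (3,2), (3,1), (2,1), (2,2)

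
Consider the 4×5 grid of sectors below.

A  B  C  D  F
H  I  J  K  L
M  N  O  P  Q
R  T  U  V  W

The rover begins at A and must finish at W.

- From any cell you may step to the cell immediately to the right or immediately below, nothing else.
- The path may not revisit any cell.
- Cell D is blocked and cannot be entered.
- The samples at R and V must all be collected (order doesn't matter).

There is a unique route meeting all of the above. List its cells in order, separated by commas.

A, H, M, R, T, U, V, W

Moves only go right or down, so the column and row indices never decrease.
Route from A: 3× down (reaching R), 4× right (reaching W) — 7 moves in all.
Check: all required cells visited.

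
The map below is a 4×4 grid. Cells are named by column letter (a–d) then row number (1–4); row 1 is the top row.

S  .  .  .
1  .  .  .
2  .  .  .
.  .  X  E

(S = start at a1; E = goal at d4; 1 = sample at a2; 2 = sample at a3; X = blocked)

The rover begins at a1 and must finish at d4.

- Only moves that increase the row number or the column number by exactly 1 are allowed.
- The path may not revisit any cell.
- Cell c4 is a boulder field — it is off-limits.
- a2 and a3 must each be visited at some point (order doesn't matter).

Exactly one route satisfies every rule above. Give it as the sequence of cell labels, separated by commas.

a1, a2, a3, b3, c3, d3, d4

Moves only go right or down, so the column and row indices never decrease.
Route from a1: down 2 to a3, right 3 to d3, down 1 to d4 — 6 moves in all.
Check: all required cells visited.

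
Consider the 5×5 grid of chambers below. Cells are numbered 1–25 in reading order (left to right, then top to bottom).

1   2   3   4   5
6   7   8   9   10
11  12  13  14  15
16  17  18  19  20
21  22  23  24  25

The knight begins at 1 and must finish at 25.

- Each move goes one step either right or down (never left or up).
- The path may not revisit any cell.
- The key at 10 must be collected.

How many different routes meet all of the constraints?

A right/down-only route from 1 to 25 makes exactly 4 down-moves and 4 right-moves in some order.
With no other constraints that would be C(8,4) = 70 routes.
Split at 10 and multiply the segment counts: 1→10: 5; 10→25: 1; product = 5.
That gives 5 routes.

5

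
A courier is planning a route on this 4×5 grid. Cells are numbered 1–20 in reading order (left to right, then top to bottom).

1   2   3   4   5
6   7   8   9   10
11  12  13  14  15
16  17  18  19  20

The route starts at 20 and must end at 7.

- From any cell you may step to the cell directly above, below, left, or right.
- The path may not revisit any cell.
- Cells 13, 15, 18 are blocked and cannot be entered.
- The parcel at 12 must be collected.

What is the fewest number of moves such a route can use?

Any route passes through 12 somewhere between 20 and 7. Summing Manhattan distances along the two legs (20 → 12 → 7) gives a lower bound of 4 + 1 = 5 moves.
That bound ignores the blocked cells. Measuring each leg by the fewest moves that actually steer around them (20→12: 6; 12→7: 1) raises the lower bound to 7.
The shortest route satisfying every rule uses 11 moves: 20 → 19 → 14 → 9 → 4 → 3 → 2 → 1 → 6 → 11 → 12 → 7.
The bound of 7 isn't tight here; checking systematically, no route of length 7 through 10 satisfies every constraint (on a 4-connected grid the length of any start-to-goal walk has the same parity as the Manhattan bound, so only lengths 7, 9, 11, … need checking), so 11 is the minimum.

11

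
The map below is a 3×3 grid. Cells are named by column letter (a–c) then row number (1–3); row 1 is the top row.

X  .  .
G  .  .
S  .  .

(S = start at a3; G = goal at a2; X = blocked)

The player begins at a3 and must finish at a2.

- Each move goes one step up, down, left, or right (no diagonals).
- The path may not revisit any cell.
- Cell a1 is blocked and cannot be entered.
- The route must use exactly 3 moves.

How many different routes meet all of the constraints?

1

Need simple routes of exactly 3 moves from a3 to a2 (Manhattan distance 1, so 1 moves are spent on a detour and 1 undoing it).
Enumerating: a3 b3 b2 a2.
That gives 1 route.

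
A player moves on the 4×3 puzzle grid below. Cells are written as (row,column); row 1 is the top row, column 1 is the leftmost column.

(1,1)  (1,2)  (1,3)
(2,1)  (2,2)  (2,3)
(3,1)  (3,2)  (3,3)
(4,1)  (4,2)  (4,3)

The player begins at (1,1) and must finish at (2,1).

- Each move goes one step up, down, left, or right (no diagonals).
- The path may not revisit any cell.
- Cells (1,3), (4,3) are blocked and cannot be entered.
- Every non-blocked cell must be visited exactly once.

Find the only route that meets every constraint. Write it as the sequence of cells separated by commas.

(1,1), (1,2), (2,2), (2,3), (3,3), (3,2), (4,2), (4,1), (3,1), (2,1)

Need to visit all 10 open cells exactly once, starting at (1,1) and ending at (2,1).
Route from (1,1): right 1 to (1,2), down 1 to (2,2), right 1 to (2,3), down 1 to (3,3), left 1 to (3,2), down 1 to (4,2), left 1 to (4,1), up 2 to (2,1) — 9 moves in all.
Check: all 10 open cells covered.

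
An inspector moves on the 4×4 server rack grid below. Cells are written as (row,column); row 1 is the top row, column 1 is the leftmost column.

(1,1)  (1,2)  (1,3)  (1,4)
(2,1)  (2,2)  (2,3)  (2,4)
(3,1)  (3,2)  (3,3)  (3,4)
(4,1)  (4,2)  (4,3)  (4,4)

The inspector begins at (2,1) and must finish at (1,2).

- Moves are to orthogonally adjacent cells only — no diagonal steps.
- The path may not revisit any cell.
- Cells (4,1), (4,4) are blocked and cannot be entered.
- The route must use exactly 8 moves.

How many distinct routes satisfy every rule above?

Need simple routes of exactly 8 moves from (2,1) to (1,2) (Manhattan distance 2, so 3 moves are spent on a detour and 3 undoing it).
Branch systematically from the start, pruning whenever the remaining move budget drops below the Manhattan distance to (1,2) or differs from it in parity. Grouping the completions by first move — via (3,1): 7; via (2,2): 5 (no valid completion starts via (1,1)) — and summing: 7 + 5 = 12.
That gives 12 routes.

12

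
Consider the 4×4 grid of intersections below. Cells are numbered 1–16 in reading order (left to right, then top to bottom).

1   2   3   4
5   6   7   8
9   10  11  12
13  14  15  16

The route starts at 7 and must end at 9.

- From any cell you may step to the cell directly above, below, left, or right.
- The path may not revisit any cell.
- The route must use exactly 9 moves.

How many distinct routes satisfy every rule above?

23

Need simple routes of exactly 9 moves from 7 to 9 (Manhattan distance 3, so 3 moves are spent on a detour and 3 undoing it).
Branch systematically from the start, pruning whenever the remaining move budget drops below the Manhattan distance to 9 or differs from it in parity. Grouping the completions by first move — via 3: 9; via 11: 5; via 6: 2; via 8: 7 — and summing: 9 + 5 + 2 + 7 = 23.
That gives 23 routes.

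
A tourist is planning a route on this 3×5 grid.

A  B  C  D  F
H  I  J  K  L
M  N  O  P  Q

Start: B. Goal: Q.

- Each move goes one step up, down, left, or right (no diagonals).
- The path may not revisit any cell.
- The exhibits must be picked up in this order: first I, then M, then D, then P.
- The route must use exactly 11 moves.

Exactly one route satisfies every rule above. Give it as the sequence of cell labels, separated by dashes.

The waypoints must appear in the order I, M, D, P, with no cell reused.
Route from B: down 1 to I, left 1 to H, down 1 to M, right 2 to O, up 2 to C, right 1 to D, down 2 to P, right 1 to Q — 11 moves in all.
Check: order respected (I at step 1, M at step 3, D at step 8, P at step 10); 11 moves as required.

B - I - H - M - N - O - J - C - D - K - P - Q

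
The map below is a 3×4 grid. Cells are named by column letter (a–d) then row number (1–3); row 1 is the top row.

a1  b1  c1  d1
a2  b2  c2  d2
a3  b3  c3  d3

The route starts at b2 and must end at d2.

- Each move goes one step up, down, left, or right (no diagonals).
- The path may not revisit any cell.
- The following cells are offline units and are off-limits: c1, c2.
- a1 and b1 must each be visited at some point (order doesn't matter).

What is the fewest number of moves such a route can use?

Any route passes through a1 and b1 in some order between b2 and d2. Summing Manhattan distances along each leg and taking the cheapest ordering (b2 → b1 → a1 → d2) gives a lower bound of 1 + 1 + 4 = 6 moves.
That bound ignores the blocked cells. Measuring each leg by the fewest moves that actually steer around them (b2→b1: 1; b1→a1: 1; a1→d2: 6) raises the lower bound to 8.
A route of 8 moves exists: b2 → b1 → a1 → a2 → a3 → b3 → c3 → d3 → d2.
Since 8 matches that lower bound, it is optimal.

8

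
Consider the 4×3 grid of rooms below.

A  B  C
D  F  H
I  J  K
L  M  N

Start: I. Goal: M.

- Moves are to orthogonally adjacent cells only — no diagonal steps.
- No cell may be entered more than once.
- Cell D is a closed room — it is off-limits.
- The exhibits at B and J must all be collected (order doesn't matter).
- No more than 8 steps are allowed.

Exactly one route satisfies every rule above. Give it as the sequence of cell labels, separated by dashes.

I - J - F - B - C - H - K - N - M

The 8-move cap with required stops at B, J leaves no slack for detours.
Route from I: right 1 to J, up 2 to B, right 1 to C, down 3 to N, left 1 to M — 8 moves in all.
Check: all required cells visited; 8 ≤ 8 moves.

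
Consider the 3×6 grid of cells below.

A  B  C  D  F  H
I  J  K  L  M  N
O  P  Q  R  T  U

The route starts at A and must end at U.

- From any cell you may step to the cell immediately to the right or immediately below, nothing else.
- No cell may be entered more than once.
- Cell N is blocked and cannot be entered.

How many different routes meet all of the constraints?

A right/down-only route from A to U makes exactly 2 down-moves and 5 right-moves in some order.
With no other constraints that would be C(7,2) = 21 routes.
Subtract routes through each blocked cell (inclusion–exclusion for overlaps): − through N: 6 → 15.
That gives 15 routes.

15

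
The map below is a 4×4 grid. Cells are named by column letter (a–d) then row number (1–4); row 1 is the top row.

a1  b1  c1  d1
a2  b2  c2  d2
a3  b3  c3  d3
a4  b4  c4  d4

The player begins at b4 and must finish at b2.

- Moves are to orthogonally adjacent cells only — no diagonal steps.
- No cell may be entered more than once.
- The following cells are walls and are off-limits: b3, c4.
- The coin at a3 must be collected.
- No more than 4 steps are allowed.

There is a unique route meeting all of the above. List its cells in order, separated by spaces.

b4 a4 a3 a2 b2

Any route must reach a3 and still end at b2 within 4 moves, so the order of the required stops is forced.
Route from b4: left 1 to a4, up 2 to a2, right 1 to b2 — 4 moves in all.
Check: all required cells visited; 4 ≤ 4 moves.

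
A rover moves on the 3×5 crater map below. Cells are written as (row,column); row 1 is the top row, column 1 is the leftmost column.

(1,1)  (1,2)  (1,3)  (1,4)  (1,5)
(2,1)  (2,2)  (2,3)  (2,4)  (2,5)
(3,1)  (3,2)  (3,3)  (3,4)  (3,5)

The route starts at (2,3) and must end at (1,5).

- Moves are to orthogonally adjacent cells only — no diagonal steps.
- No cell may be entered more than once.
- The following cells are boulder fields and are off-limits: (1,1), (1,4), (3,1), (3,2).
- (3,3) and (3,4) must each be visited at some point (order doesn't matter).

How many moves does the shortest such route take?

5

Any route passes through (3,3) and (3,4) in some order between (2,3) and (1,5). Summing Manhattan distances along each leg and taking the cheapest ordering ((2,3) → (3,3) → (3,4) → (1,5)) gives a lower bound of 1 + 1 + 3 = 5 moves.
A route of 5 moves achieves this: (2,3) → (3,3) → (3,4) → (2,4) → (2,5) → (1,5).
Since 5 matches the lower bound, it is optimal.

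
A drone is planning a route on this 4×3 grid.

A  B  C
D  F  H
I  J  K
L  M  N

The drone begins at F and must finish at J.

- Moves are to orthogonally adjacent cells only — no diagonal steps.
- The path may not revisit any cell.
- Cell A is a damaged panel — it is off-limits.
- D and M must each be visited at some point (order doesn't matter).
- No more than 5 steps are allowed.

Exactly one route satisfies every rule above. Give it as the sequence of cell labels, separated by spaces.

The 5-move cap with required stops at D, M leaves no slack for detours.
Route from F: left to D, 2× down (reaching L), right to M, up to J — 5 moves in all.
Check: all required cells visited; 5 ≤ 5 moves.

F D I L M J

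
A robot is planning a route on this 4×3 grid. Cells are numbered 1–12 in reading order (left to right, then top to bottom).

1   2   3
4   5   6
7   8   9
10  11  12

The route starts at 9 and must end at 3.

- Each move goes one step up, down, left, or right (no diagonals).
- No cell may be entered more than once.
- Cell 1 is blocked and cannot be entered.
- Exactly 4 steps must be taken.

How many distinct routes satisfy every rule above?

Need simple routes of exactly 4 moves from 9 to 3 (Manhattan distance 2, so 1 moves are spent on a detour and 1 undoing it).
Enumerating: 9 6 5 2 3 | 9 8 5 2 3 | 9 8 5 6 3.
That gives 3 routes.

3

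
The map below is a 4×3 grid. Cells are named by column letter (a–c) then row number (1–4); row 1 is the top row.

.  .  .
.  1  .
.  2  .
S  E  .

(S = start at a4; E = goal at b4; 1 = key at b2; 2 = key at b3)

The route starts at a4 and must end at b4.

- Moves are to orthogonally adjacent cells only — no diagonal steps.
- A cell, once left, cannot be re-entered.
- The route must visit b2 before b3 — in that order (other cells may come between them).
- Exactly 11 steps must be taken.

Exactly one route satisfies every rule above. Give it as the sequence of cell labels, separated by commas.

The waypoints must appear in the order b2, b3, with no cell reused.
Route from a4: 3× up (reaching a1), 2× right (reaching c1), down to c2, left to b2, down to b3, right to c3, down to c4, left to b4 — 11 moves in all.
Check: order respected (1 at step 7, 2 at step 8); 11 moves as required.

a4, a3, a2, a1, b1, c1, c2, b2, b3, c3, c4, b4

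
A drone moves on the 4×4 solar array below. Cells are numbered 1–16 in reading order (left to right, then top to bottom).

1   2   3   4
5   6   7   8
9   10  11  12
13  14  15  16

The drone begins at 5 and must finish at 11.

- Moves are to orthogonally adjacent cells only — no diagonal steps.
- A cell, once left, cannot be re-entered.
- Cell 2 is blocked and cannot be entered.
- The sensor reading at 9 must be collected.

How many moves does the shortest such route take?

Any route passes through 9 somewhere between 5 and 11. Summing Manhattan distances along the two legs (5 → 9 → 11) gives a lower bound of 1 + 2 = 3 moves.
A route of 3 moves achieves this: 5 → 9 → 10 → 11.
Since 3 matches the lower bound, it is optimal.

3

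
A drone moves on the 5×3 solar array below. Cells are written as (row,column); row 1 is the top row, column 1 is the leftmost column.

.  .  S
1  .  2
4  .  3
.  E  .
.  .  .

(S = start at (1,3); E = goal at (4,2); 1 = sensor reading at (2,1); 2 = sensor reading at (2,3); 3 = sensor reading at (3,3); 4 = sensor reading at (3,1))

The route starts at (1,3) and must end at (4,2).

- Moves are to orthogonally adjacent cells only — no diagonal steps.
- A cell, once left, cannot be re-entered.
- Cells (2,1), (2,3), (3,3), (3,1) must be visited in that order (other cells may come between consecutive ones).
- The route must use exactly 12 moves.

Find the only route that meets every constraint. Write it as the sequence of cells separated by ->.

The waypoints must appear in the order (2,1), (2,3), (3,3), (3,1), with no cell reused.
Route from (1,3): left 2 to (1,1), down 1 to (2,1), right 2 to (2,3), down 1 to (3,3), left 2 to (3,1), down 2 to (5,1), right 1 to (5,2), up 1 to (4,2) — 12 moves in all.
Check: order respected (1 at step 3, 2 at step 5, 3 at step 6, 4 at step 8); 12 moves as required.

(1,3) -> (1,2) -> (1,1) -> (2,1) -> (2,2) -> (2,3) -> (3,3) -> (3,2) -> (3,1) -> (4,1) -> (5,1) -> (5,2) -> (4,2)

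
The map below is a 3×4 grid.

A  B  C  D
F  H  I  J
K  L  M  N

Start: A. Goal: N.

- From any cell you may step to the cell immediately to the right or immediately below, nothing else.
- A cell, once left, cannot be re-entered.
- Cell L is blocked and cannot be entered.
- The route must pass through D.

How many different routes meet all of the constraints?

1

A right/down-only route from A to N makes exactly 2 down-moves and 3 right-moves in some order.
With no other constraints that would be C(5,2) = 10 routes.
Split at D and multiply the segment counts (each segment already excludes blocked cells): A→D: 1; D→N: 1; product = 1.
That gives 1 route.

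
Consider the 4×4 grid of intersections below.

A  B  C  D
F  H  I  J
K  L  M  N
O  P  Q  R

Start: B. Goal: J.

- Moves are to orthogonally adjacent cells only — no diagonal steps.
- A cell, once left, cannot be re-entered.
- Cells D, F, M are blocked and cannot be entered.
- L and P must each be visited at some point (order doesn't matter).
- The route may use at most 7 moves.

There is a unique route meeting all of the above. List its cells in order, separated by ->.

B -> H -> L -> P -> Q -> R -> N -> J

Any route must reach L and P and still end at J within 7 moves, so the order of the required stops is forced.
Route from B: down 3 to P, right 2 to R, up 2 to J — 7 moves in all.
Check: all required cells visited; 7 ≤ 7 moves.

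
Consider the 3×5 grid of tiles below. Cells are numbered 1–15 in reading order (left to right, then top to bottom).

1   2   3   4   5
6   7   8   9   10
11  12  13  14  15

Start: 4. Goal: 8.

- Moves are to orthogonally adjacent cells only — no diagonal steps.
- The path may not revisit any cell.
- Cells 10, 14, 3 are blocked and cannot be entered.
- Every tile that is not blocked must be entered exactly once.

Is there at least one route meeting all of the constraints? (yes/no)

Cell 5 has only one open neighbour but is neither the start nor the goal, so a Hamiltonian route would have to both enter and leave it through the same neighbour — impossible without revisiting.

no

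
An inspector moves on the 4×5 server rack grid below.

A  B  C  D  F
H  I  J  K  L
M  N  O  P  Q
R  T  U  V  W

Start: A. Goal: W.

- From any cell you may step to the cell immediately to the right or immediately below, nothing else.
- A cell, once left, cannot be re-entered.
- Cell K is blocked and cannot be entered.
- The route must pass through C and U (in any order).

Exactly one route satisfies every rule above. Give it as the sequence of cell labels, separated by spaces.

A B C J O U V W

Moves only go right or down, so the column and row indices never decrease.
Route from A: 2× right (reaching C), 3× down (reaching U), 2× right (reaching W) — 7 moves in all.
Check: all required cells visited.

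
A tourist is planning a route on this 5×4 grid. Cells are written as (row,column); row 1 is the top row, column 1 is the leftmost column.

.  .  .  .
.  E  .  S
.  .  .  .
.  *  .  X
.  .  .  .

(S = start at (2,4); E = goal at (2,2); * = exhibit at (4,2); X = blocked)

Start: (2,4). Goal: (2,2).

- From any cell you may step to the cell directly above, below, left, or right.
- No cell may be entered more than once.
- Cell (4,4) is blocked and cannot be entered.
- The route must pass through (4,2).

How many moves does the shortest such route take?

Any route passes through (4,2) somewhere between (2,4) and (2,2). Summing Manhattan distances along the two legs ((2,4) → (4,2) → (2,2)) gives a lower bound of 4 + 2 = 6 moves.
A route of 6 moves achieves this: (2,4) → (3,4) → (3,3) → (4,3) → (4,2) → (3,2) → (2,2).
Since 6 matches the lower bound, it is optimal.

6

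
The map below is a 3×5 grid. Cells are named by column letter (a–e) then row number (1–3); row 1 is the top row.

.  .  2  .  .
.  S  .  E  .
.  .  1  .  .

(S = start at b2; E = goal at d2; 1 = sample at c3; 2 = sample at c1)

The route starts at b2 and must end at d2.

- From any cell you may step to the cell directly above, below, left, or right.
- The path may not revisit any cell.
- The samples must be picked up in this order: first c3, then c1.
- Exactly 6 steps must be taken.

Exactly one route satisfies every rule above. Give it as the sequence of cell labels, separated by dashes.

b2 - b3 - c3 - c2 - c1 - d1 - d2

The waypoints must appear in the order c3, c1, with no cell reused.
Route from b2: down 1 to b3, right 1 to c3, up 2 to c1, right 1 to d1, down 1 to d2 — 6 moves in all.
Check: order respected (1 at step 2, 2 at step 4); 6 moves as required.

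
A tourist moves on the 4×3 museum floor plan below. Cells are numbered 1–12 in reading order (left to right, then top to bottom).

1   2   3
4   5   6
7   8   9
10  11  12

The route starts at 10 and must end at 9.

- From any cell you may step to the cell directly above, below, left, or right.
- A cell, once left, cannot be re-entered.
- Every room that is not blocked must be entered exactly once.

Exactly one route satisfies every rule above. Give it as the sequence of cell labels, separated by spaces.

10 7 4 1 2 3 6 5 8 11 12 9

Need to visit all 12 open cells exactly once, starting at 10 and ending at 9.
Cell 1 has only two open neighbours (4 and 2), so the path must pass straight through it: one of those is the cell it's entered from and the other is where it exits.
Route from 10: 3× up (reaching 1), 2× right (reaching 3), down to 6, left to 5, 2× down (reaching 11), right to 12, up to 9 — 11 moves in all.
Check: all 12 open cells covered.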